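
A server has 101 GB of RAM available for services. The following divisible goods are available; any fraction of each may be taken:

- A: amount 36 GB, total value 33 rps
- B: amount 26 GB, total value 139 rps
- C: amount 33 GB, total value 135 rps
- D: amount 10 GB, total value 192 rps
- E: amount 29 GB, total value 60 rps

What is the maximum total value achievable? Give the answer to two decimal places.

528.75

Take in order of value per unit:
- D (192/10 per unit): all 10 → value 192, running total 192.00
- B (139/26 per unit): all 26 → value 139, running total 331.00
- C (135/33 per unit): all 33 → value 135, running total 466.00
- E (60/29 per unit): all 29 → value 60, running total 526.00
- A (33/36 per unit): 3 of 36 → value 3×33/36 = 2.7500, running total 528.75
Total 528.75.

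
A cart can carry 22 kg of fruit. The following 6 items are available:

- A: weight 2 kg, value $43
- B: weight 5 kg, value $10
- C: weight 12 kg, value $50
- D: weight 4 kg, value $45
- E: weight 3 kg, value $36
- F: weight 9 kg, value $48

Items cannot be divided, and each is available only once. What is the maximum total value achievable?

Check high-value combinations within 22 kg:
- A+C+D+E: weight 2+12+4+3=21, value 43+50+45+36=174
- A+D+E+F: weight 2+4+3+9=18, value 43+45+36+48=172
- A+B+D+F: weight 2+5+4+9=20, value 43+10+45+48=146
Best: $174.

$174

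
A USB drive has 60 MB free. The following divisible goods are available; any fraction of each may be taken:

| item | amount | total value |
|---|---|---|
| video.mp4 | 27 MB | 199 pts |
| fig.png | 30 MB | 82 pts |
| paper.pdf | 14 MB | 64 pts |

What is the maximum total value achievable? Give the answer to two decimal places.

Take in order of value per unit:
- video.mp4 (199/27 per unit): all 27 → value 199, running total 199.00
- paper.pdf (64/14 per unit): all 14 → value 64, running total 263.00
- fig.png (82/30 per unit): 19 of 30 → value 19×82/30 = 51.9333, running total 314.93
Total 314.93.

314.93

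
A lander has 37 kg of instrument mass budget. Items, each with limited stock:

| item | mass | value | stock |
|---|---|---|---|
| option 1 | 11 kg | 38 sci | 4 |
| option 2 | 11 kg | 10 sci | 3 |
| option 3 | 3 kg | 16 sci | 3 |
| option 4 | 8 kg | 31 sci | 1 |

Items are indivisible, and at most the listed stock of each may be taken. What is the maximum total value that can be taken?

Best selections within mass 37 and stock limits:
- 2×option 1 + 2×option 3 + 1×option 4: mass 36, value 139
- 3×option 1 + 1×option 3: mass 36, value 130
- 2×option 1 + 3×option 3: mass 31, value 124
- 2×option 1 + 1×option 3 + 1×option 4: mass 33, value 123
Best: 139 sci.

139 sci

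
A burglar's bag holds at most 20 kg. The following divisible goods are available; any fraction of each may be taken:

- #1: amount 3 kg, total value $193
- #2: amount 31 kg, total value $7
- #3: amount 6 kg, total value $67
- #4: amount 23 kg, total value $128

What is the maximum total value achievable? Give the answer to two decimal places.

Take in order of value per unit:
- #1 (193/3 per unit): all 3 → value 193, running total 193.00
- #3 (67/6 per unit): all 6 → value 67, running total 260.00
- #4 (128/23 per unit): 11 of 23 → value 11×128/23 = 61.2174, running total 321.22
Total 321.22.

321.22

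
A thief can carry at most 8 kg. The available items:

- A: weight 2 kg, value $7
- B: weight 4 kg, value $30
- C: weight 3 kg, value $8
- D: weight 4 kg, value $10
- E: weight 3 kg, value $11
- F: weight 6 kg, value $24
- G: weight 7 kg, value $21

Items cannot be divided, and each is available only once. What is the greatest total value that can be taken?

This is a 0/1 knapsack; check combinations near the capacity.
- B+E: weight 4+3=7, value 30+11=41
- B+D: weight 4+4=8, value 30+10=40
- B+C: weight 4+3=7, value 30+8=38
- A+B: weight 2+4=6, value 7+30=37
- A+F: weight 2+6=8, value 7+24=31
Best: $41.

$41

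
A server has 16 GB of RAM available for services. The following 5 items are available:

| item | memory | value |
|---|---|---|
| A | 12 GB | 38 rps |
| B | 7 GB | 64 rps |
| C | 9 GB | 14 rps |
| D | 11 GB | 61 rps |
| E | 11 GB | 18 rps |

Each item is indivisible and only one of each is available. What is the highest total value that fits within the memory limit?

This is a 0/1 knapsack; check combinations near the capacity.
- B+C: memory 7+9=16, value 64+14=78
- B: memory 7, value 64
- D: memory 11, value 61
- A: memory 12, value 38
- E: memory 11, value 18
Best: 78 rps.

78 rps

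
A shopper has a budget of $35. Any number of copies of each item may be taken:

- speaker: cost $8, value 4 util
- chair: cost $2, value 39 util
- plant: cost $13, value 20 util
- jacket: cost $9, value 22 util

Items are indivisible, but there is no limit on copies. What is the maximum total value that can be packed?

663 util

Best value-per-unit is chair at 39/2, and filling with it alone uses cost 17×2=34. No mix of the others beats 17×39 = 663.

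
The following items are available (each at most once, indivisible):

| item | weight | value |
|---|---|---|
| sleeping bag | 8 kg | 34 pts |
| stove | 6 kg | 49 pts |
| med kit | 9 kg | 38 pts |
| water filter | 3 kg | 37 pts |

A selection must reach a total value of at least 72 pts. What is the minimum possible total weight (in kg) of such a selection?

Subsets with value ≥ 72, sorted by total weight:
- stove+water filter: weight 9, value 86
- med kit+water filter: weight 12, value 75
Minimum weight: 9 kg.

9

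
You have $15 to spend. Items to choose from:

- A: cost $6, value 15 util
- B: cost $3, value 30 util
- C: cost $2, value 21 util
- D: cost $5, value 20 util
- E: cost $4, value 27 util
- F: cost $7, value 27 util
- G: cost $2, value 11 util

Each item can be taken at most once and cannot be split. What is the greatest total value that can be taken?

98 util

This is a 0/1 knapsack; check combinations near the capacity.
- B+C+D+E: cost 3+2+5+4=14, value 30+21+20+27=98
- A+B+C+E: cost 6+3+2+4=15, value 15+30+21+27=93
- B+C+E+G: cost 3+2+4+2=11, value 30+21+27+11=89
Best: 98 util.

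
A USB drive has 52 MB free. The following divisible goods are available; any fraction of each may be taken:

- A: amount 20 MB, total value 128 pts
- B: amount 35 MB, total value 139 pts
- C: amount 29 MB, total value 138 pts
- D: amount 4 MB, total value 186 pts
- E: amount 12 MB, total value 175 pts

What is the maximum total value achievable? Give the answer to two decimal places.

Take in order of value per unit:
- D (186/4 per unit): all 4 → value 186, running total 186.00
- E (175/12 per unit): all 12 → value 175, running total 361.00
- A (128/20 per unit): all 20 → value 128, running total 489.00
- C (138/29 per unit): 16 of 29 → value 16×138/29 = 76.1379, running total 565.14
Total 565.14.

565.14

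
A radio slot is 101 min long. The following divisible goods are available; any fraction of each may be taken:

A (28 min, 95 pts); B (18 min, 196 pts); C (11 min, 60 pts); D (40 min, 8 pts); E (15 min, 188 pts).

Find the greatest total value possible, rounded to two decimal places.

544.80

Take in order of value per unit:
- E (188/15 per unit): all 15 → value 188, running total 188.00
- B (196/18 per unit): all 18 → value 196, running total 384.00
- C (60/11 per unit): all 11 → value 60, running total 444.00
- A (95/28 per unit): all 28 → value 95, running total 539.00
- D (8/40 per unit): 29 of 40 → value 29×8/40 = 5.8000, running total 544.80
Total 544.80.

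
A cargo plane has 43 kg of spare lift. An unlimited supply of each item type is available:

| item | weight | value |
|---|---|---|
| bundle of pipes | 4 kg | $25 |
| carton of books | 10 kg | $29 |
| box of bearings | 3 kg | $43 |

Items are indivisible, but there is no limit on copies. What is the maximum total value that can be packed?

Best value-per-unit is box of bearings at 43/3, and filling with it alone uses weight 14×3=42. No mix of the others beats 14×43 = 602.

$602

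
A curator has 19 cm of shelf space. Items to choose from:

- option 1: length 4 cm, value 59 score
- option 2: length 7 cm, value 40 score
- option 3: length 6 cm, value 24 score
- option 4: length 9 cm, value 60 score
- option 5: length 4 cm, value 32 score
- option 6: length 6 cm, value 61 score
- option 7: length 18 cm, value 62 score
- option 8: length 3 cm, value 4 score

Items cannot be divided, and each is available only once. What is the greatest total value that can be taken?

180 score

This is a 0/1 knapsack; check combinations near the capacity.
- option 1+option 4+option 6: length 4+9+6=19, value 59+60+61=180
- option 1+option 2+option 6: length 4+7+6=17, value 59+40+61=160
- option 1+option 5+option 6+option 8: length 4+4+6+3=17, value 59+32+61+4=156
Best: 180 score.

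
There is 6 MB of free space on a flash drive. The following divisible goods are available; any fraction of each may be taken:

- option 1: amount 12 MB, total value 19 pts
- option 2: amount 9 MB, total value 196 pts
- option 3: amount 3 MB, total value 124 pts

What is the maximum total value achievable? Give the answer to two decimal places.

189.33

Take in order of value per unit:
- option 3 (124/3 per unit): all 3 → value 124, running total 124.00
- option 2 (196/9 per unit): 3 of 9 → value 3×196/9 = 65.3333, running total 189.33
Total 189.33.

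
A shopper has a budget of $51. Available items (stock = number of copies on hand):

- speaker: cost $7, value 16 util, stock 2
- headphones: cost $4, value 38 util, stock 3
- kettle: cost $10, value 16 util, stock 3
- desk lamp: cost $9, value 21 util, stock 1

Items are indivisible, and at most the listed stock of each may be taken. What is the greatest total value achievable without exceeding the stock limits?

Best selections within cost 51 and stock limits:
- 2×speaker + 3×headphones + 1×kettle + 1×desk lamp: cost 45, value 183
- 1×speaker + 3×headphones + 2×kettle + 1×desk lamp: cost 48, value 183
- 3×headphones + 3×kettle + 1×desk lamp: cost 51, value 183
Best: 183 util.

183 util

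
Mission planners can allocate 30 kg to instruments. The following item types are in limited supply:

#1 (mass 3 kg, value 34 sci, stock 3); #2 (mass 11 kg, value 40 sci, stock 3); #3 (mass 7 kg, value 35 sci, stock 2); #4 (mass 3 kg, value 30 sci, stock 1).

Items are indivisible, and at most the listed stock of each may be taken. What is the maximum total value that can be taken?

Best selections within mass 30 and stock limits:
- 3×#1 + 1×#2 + 1×#3 + 1×#4: mass 30, value 207
- 3×#1 + 2×#3 + 1×#4: mass 26, value 202
- 3×#1 + 1×#2 + 1×#3: mass 27, value 177
- 2×#1 + 1×#2 + 1×#3 + 1×#4: mass 27, value 173
Best: 207 sci.

207 sci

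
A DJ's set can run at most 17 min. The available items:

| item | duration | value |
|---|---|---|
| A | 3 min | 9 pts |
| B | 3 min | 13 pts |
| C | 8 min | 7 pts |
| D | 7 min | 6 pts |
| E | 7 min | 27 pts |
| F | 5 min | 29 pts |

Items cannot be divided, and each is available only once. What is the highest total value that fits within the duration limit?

69 pts

This is a 0/1 knapsack; check combinations near the capacity.
- B+E+F: duration 3+7+5=15, value 13+27+29=69
- A+E+F: duration 3+7+5=15, value 9+27+29=65
- E+F: duration 7+5=12, value 27+29=56
- A+B+F: duration 3+3+5=11, value 9+13+29=51
Best: 69 pts.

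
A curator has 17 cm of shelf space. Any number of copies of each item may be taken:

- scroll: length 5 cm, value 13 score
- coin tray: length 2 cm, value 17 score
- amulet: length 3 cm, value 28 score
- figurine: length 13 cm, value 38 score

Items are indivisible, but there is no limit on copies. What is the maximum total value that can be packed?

Best value-per-unit is amulet at 28/3; filling with it alone gives 5×28 = 140.
Optimal mix: 1×coin tray + 5×amulet → length 17, value 157.

157 score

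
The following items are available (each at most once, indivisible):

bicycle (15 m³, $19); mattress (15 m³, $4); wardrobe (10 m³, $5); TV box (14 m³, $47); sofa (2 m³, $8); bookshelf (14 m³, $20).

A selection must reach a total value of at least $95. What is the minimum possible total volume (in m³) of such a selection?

Subsets with value ≥ 95, sorted by total volume:
- bicycle+wardrobe+TV box+sofa+bookshelf: volume 55, value 99
- bicycle+mattress+TV box+sofa+bookshelf: volume 60, value 98
- bicycle+mattress+wardrobe+TV box+bookshelf: volume 68, value 95
- bicycle+mattress+wardrobe+TV box+sofa+bookshelf: volume 70, value 103
Minimum volume: 55 m³.

55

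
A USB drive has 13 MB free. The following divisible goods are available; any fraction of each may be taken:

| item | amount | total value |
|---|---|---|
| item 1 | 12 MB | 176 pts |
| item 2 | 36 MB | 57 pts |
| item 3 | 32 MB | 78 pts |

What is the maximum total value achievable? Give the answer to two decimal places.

178.44

Take in order of value per unit:
- item 1 (176/12 per unit): all 12 → value 176, running total 176.00
- item 3 (78/32 per unit): 1 of 32 → value 1×78/32 = 2.4375, running total 178.44
Total 178.44.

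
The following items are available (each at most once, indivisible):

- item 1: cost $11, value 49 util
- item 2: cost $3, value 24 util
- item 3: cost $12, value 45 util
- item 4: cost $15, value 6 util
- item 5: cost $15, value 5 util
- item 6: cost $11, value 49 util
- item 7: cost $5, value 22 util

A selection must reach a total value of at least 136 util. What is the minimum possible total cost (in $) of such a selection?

30

Subsets with value ≥ 136, sorted by total cost:
- item 1+item 2+item 6+item 7: cost 30, value 144
- item 1+item 2+item 3+item 7: cost 31, value 140
Minimum cost: 30 $.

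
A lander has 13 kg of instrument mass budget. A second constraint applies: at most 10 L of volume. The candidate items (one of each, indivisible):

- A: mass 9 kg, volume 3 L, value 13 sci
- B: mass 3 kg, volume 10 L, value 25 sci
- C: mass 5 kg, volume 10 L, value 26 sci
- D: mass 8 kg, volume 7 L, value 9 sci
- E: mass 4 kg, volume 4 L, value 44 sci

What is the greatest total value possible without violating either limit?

Feasible sets respecting both limits:
- A+E: mass 13, volume 7, value 57
- E: mass 4, volume 4, value 44
- C: mass 5, volume 10, value 26
Best: 57 sci.

57 sci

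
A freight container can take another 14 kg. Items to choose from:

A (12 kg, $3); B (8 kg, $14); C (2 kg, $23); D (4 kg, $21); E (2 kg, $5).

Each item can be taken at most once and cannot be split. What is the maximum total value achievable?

$58

Check high-value combinations within 14 kg:
- B+C+D: weight 8+2+4=14, value 14+23+21=58
- C+D+E: weight 2+4+2=8, value 23+21+5=49
- C+D: weight 2+4=6, value 23+21=44
- B+C+E: weight 8+2+2=12, value 14+23+5=42
Best: $58.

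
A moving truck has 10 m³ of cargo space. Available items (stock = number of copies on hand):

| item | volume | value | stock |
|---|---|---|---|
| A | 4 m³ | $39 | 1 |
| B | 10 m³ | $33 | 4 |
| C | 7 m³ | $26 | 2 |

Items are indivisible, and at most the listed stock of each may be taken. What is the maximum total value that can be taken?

$39

Best selections within volume 10 and stock limits:
- 1×A: volume 4, value 39
- 1×B: volume 10, value 33
- 1×C: volume 7, value 26
Best: $39.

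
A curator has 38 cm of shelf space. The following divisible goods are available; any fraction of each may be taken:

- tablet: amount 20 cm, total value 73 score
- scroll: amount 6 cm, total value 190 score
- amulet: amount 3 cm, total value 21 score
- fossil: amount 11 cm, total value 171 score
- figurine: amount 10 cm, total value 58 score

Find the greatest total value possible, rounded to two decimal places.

469.20

Take in order of value per unit:
- scroll (190/6 per unit): all 6 → value 190, running total 190.00
- fossil (171/11 per unit): all 11 → value 171, running total 361.00
- amulet (21/3 per unit): all 3 → value 21, running total 382.00
- figurine (58/10 per unit): all 10 → value 58, running total 440.00
- tablet (73/20 per unit): 8 of 20 → value 8×73/20 = 29.2000, running total 469.20
Total 469.20.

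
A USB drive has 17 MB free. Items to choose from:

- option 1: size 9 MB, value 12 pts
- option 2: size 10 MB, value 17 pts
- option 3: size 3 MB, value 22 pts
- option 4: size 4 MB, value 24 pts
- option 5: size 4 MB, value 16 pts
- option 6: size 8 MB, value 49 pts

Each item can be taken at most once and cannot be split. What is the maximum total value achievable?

Check high-value combinations within 17 MB:
- option 3+option 4+option 6: size 3+4+8=15, value 22+24+49=95
- option 4+option 5+option 6: size 4+4+8=16, value 24+16+49=89
- option 3+option 5+option 6: size 3+4+8=15, value 22+16+49=87
- option 4+option 6: size 4+8=12, value 24+49=73
Best: 95 pts.

95 pts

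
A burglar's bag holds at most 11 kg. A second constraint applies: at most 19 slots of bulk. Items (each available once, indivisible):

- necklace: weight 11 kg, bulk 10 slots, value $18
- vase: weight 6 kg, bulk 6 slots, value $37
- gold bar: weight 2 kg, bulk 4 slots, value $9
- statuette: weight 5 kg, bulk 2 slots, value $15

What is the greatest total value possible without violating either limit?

Feasible sets respecting both limits:
- vase+statuette: weight 11, bulk 8, value 52
- vase+gold bar: weight 8, bulk 10, value 46
- vase: weight 6, bulk 6, value 37
Best: $52.

$52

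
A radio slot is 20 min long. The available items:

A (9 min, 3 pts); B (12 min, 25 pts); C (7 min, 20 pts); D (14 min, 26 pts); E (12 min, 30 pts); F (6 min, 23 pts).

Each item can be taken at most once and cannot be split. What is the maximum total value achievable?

53 pts

Check high-value combinations within 20 min:
- E+F: duration 12+6=18, value 30+23=53
- C+E: duration 7+12=19, value 20+30=50
- D+F: duration 14+6=20, value 26+23=49
- B+F: duration 12+6=18, value 25+23=48
- B+C: duration 12+7=19, value 25+20=45
Best: 53 pts.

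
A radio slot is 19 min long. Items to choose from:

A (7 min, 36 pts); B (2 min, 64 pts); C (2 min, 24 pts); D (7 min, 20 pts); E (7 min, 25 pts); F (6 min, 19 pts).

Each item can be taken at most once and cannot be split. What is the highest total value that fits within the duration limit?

149 pts

Check high-value combinations within 19 min:
- A+B+C+E: duration 7+2+2+7=18, value 36+64+24+25=149
- A+B+C+D: duration 7+2+2+7=18, value 36+64+24+20=144
- A+B+C+F: duration 7+2+2+6=17, value 36+64+24+19=143
Best: 149 pts.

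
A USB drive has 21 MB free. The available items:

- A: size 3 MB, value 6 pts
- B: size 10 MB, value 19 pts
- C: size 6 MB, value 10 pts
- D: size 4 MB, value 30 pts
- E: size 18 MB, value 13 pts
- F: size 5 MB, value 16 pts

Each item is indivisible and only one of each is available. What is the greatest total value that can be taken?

65 pts

This is a 0/1 knapsack; check combinations near the capacity.
- B+D+F: size 10+4+5=19, value 19+30+16=65
- A+C+D+F: size 3+6+4+5=18, value 6+10+30+16=62
- B+C+D: size 10+6+4=20, value 19+10+30=59
- C+D+F: size 6+4+5=15, value 10+30+16=56
Best: 65 pts.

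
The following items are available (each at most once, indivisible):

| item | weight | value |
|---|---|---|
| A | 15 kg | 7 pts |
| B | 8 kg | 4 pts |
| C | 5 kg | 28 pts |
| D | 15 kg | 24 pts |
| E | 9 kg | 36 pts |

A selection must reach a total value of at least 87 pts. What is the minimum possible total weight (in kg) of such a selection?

Subsets with value ≥ 87, sorted by total weight:
- C+D+E: weight 29, value 88
- B+C+D+E: weight 37, value 92
- A+C+D+E: weight 44, value 95
Minimum weight: 29 kg.

29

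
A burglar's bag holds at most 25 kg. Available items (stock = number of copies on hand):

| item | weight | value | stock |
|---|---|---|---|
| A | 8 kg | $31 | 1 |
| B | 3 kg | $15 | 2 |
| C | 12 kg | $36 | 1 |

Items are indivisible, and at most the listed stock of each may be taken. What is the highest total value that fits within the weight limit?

$82

Best selections within weight 25 and stock limits:
- 1×A + 1×B + 1×C: weight 23, value 82
- 1×A + 1×C: weight 20, value 67
- 2×B + 1×C: weight 18, value 66
Best: $82.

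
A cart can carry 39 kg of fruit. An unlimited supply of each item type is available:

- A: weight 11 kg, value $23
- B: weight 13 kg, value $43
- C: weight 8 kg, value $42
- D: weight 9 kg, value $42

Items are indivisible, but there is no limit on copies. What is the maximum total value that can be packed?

Best value-per-unit is C at 42/8; filling with it alone gives 4×42 = 168.
Optimal mix: 1×B + 3×C → weight 37, value 169.

$169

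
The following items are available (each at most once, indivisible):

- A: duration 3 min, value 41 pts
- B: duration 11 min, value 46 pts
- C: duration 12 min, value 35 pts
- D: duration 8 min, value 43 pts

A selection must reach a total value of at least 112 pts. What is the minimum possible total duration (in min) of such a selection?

22

Subsets with value ≥ 112, sorted by total duration:
- A+B+D: duration 22, value 130
- A+C+D: duration 23, value 119
- A+B+C: duration 26, value 122
Minimum duration: 22 min.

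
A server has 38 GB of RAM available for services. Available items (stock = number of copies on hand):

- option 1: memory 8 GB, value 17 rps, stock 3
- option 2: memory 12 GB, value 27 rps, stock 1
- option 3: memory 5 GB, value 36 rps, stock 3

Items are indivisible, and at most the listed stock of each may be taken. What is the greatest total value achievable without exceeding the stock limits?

152 rps

Best selections within memory 38 and stock limits:
- 1×option 1 + 1×option 2 + 3×option 3: memory 35, value 152
- 2×option 1 + 3×option 3: memory 31, value 142
Best: 152 rps.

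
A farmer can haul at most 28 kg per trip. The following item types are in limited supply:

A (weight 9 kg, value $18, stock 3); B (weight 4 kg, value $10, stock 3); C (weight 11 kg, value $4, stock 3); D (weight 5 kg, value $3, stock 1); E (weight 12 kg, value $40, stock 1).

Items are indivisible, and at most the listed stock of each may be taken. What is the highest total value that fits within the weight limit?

Best selections within weight 28 and stock limits:
- 3×B + 1×E: weight 24, value 70
- 1×A + 1×B + 1×E: weight 25, value 68
- 2×B + 1×D + 1×E: weight 25, value 63
- 1×A + 1×D + 1×E: weight 26, value 61
Best: $70.

$70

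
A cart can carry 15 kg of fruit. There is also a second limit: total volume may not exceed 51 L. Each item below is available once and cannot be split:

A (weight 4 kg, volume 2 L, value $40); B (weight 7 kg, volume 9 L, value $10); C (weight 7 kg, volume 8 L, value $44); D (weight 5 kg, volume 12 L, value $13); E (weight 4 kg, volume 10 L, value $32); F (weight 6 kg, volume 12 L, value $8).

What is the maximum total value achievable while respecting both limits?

Feasible sets respecting both limits:
- A+C+E: weight 15, volume 20, value 116
- A+D+E: weight 13, volume 24, value 85
- A+C: weight 11, volume 10, value 84
- A+B+E: weight 15, volume 21, value 82
Best: $116.

$116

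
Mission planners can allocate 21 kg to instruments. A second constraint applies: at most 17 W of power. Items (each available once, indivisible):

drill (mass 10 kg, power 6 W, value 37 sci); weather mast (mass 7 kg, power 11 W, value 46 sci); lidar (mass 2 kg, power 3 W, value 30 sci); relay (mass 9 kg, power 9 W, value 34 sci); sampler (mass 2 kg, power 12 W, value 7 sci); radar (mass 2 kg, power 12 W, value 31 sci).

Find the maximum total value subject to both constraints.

83 sci

Feasible sets respecting both limits:
- drill+weather mast: mass 17, power 17, value 83
- weather mast+lidar: mass 9, power 14, value 76
- drill+relay: mass 19, power 15, value 71
- drill+lidar: mass 12, power 9, value 67
Best: 83 sci.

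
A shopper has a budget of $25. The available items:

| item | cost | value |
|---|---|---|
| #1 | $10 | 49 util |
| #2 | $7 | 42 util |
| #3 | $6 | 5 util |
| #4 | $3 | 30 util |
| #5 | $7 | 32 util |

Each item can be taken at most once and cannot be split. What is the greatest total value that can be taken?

Check high-value combinations within $25:
- #1+#2+#5: cost 10+7+7=24, value 49+42+32=123
- #1+#2+#4: cost 10+7+3=20, value 49+42+30=121
- #1+#4+#5: cost 10+3+7=20, value 49+30+32=111
- #2+#3+#4+#5: cost 7+6+3+7=23, value 42+5+30+32=109
Best: 123 util.

123 util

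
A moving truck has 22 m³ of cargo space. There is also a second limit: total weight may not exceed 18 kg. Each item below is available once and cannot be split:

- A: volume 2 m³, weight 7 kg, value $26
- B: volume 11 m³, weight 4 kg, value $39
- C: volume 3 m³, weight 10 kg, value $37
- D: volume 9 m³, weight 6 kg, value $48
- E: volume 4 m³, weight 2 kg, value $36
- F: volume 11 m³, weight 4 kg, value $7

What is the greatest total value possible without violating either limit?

Feasible sets respecting both limits:
- C+D+E: volume 16, weight 18, value 121
- A+B+D: volume 22, weight 17, value 113
- B+C+E: volume 18, weight 16, value 112
Best: $121.

$121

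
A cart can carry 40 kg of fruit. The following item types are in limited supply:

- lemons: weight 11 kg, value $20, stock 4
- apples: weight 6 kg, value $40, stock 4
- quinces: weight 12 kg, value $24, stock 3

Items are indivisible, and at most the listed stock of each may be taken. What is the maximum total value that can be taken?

$184

Best selections within weight 40 and stock limits:
- 4×apples + 1×quinces: weight 36, value 184
- 1×lemons + 4×apples: weight 35, value 180
- 4×apples: weight 24, value 160
- 2×lemons + 3×apples: weight 40, value 160
Best: $184.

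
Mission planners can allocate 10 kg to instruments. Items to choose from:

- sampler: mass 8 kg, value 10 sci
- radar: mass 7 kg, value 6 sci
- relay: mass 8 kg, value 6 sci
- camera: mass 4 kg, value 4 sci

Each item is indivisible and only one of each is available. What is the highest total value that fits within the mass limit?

10 sci

Check high-value combinations within 10 kg:
- sampler: mass 8, value 10
- radar: mass 7, value 6
- relay: mass 8, value 6
- camera: mass 4, value 4
Best: 10 sci.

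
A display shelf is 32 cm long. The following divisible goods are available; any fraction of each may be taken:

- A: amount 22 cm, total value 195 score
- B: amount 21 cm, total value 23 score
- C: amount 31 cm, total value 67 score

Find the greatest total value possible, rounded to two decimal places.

216.61

Take in order of value per unit:
- A (195/22 per unit): all 22 → value 195, running total 195.00
- C (67/31 per unit): 10 of 31 → value 10×67/31 = 21.6129, running total 216.61
Total 216.61.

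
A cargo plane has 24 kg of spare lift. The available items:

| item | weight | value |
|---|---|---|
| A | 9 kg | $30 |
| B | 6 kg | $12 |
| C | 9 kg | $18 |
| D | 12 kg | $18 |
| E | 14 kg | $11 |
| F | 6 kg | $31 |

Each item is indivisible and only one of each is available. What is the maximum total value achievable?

Check high-value combinations within 24 kg:
- A+C+F: weight 9+9+6=24, value 30+18+31=79
- A+B+F: weight 9+6+6=21, value 30+12+31=73
- A+F: weight 9+6=15, value 30+31=61
- B+C+F: weight 6+9+6=21, value 12+18+31=61
- B+D+F: weight 6+12+6=24, value 12+18+31=61
Best: $79.

$79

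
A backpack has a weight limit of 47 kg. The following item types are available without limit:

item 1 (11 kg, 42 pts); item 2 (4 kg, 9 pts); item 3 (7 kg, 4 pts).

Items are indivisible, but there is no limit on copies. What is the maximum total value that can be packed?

168 pts

Best value-per-unit is item 1 at 42/11, and filling with it alone uses weight 4×11=44. No mix of the others beats 4×42 = 168.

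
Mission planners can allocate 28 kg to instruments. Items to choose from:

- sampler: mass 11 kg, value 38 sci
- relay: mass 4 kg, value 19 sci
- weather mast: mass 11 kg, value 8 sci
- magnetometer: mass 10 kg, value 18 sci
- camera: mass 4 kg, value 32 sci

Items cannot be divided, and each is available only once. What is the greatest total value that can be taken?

This is a 0/1 knapsack; check combinations near the capacity.
- sampler+relay+camera: mass 11+4+4=19, value 38+19+32=89
- sampler+magnetometer+camera: mass 11+10+4=25, value 38+18+32=88
- sampler+weather mast+camera: mass 11+11+4=26, value 38+8+32=78
- sampler+relay+magnetometer: mass 11+4+10=25, value 38+19+18=75
- sampler+camera: mass 11+4=15, value 38+32=70
Best: 89 sci.

89 sci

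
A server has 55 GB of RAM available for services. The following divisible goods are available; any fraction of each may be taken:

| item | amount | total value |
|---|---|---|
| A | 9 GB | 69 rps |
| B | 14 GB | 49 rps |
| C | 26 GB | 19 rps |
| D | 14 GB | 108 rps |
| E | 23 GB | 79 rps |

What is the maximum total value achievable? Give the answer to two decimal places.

287.83

Take in order of value per unit:
- D (108/14 per unit): all 14 → value 108, running total 108.00
- A (69/9 per unit): all 9 → value 69, running total 177.00
- B (49/14 per unit): all 14 → value 49, running total 226.00
- E (79/23 per unit): 18 of 23 → value 18×79/23 = 61.8261, running total 287.83
Total 287.83.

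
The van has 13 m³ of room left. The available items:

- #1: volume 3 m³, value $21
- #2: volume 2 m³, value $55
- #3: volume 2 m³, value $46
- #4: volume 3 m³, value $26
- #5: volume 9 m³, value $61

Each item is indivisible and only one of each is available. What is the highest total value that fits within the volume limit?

Check high-value combinations within 13 m³:
- #2+#3+#5: volume 2+2+9=13, value 55+46+61=162
- #1+#2+#3+#4: volume 3+2+2+3=10, value 21+55+46+26=148
- #2+#3+#4: volume 2+2+3=7, value 55+46+26=127
Best: $162.

$162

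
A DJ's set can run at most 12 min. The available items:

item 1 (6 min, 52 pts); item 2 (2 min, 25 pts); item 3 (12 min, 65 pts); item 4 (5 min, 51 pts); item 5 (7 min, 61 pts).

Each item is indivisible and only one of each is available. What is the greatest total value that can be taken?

112 pts

Check high-value combinations within 12 min:
- item 4+item 5: duration 5+7=12, value 51+61=112
- item 1+item 4: duration 6+5=11, value 52+51=103
- item 2+item 5: duration 2+7=9, value 25+61=86
- item 1+item 2: duration 6+2=8, value 52+25=77
- item 2+item 4: duration 2+5=7, value 25+51=76
Best: 112 pts.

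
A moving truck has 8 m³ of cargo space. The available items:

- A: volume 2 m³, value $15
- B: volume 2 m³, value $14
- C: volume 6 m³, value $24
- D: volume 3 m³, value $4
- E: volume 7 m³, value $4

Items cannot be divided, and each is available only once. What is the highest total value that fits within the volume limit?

$39

Check high-value combinations within 8 m³:
- A+C: volume 2+6=8, value 15+24=39
- B+C: volume 2+6=8, value 14+24=38
- A+B+D: volume 2+2+3=7, value 15+14+4=33
- A+B: volume 2+2=4, value 15+14=29
- C: volume 6, value 24
Best: $39.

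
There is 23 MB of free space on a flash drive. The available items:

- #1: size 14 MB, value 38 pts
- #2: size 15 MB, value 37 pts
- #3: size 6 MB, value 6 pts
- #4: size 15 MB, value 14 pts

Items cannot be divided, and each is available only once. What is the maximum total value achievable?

44 pts

Check high-value combinations within 23 MB:
- #1+#3: size 14+6=20, value 38+6=44
- #2+#3: size 15+6=21, value 37+6=43
- #1: size 14, value 38
Best: 44 pts.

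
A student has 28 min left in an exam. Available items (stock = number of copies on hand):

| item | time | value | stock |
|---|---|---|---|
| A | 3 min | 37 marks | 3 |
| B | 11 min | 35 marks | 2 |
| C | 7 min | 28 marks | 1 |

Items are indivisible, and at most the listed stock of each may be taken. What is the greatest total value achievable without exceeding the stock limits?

Top feasible selections:
- 3×A + 1×B + 1×C: time 27, value 174
- 3×A + 1×B: time 20, value 146
- 2×A + 2×B: time 28, value 144
Best: 174 marks.

174 marks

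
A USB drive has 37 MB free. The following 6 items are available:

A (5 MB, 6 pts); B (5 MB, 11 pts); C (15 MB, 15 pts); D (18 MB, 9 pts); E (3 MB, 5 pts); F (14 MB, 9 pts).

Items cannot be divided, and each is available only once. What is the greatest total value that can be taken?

40 pts

Check high-value combinations within 37 MB:
- B+C+E+F: size 5+15+3+14=37, value 11+15+5+9=40
- A+B+C+E: size 5+5+15+3=28, value 6+11+15+5=37
- B+C+F: size 5+15+14=34, value 11+15+9=35
Best: 40 pts.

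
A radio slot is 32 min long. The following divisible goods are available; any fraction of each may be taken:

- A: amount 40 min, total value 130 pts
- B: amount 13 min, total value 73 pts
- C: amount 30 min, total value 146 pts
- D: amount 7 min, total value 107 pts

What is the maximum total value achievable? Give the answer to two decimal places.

Take in order of value per unit:
- D (107/7 per unit): all 7 → value 107, running total 107.00
- B (73/13 per unit): all 13 → value 73, running total 180.00
- C (146/30 per unit): 12 of 30 → value 12×146/30 = 58.4000, running total 238.40
Total 238.40.

238.40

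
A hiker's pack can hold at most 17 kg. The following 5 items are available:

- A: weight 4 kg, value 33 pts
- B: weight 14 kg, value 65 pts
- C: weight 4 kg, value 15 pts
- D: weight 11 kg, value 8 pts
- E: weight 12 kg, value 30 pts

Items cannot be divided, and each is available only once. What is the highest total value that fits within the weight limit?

This is a 0/1 knapsack; check combinations near the capacity.
- B: weight 14, value 65
- A+E: weight 4+12=16, value 33+30=63
- A+C: weight 4+4=8, value 33+15=48
Best: 65 pts.

65 pts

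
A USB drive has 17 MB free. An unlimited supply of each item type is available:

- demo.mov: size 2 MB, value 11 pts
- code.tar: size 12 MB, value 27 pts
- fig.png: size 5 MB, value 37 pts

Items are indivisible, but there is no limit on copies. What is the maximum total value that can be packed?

Best value-per-unit is fig.png at 37/5; filling with it alone gives 3×37 = 111.
Optimal mix: 1×demo.mov + 3×fig.png → size 17, value 122.

122 pts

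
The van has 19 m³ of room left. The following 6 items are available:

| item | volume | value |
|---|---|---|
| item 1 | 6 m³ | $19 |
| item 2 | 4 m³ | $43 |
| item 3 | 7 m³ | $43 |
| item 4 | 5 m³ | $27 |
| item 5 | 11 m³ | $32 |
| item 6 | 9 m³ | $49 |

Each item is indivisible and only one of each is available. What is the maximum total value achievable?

$119

Check high-value combinations within 19 m³:
- item 2+item 4+item 6: volume 4+5+9=18, value 43+27+49=119
- item 2+item 3+item 4: volume 4+7+5=16, value 43+43+27=113
- item 1+item 2+item 6: volume 6+4+9=19, value 19+43+49=111
- item 1+item 2+item 3: volume 6+4+7=17, value 19+43+43=105
- item 2+item 6: volume 4+9=13, value 43+49=92
Best: $119.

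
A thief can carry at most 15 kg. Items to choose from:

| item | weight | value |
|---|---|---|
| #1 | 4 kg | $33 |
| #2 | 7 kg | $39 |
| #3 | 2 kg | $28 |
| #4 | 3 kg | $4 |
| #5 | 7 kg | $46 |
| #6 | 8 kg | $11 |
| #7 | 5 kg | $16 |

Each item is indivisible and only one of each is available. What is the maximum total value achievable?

Check high-value combinations within 15 kg:
- #1+#3+#5: weight 4+2+7=13, value 33+28+46=107
- #1+#2+#3: weight 4+7+2=13, value 33+39+28=100
- #3+#5+#7: weight 2+7+5=14, value 28+46+16=90
Best: $107.

$107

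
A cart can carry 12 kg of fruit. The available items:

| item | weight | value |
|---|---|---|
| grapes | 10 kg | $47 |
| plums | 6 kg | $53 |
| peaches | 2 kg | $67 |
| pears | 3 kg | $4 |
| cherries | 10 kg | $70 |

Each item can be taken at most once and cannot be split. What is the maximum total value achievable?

Check high-value combinations within 12 kg:
- peaches+cherries: weight 2+10=12, value 67+70=137
- plums+peaches+pears: weight 6+2+3=11, value 53+67+4=124
- plums+peaches: weight 6+2=8, value 53+67=120
Best: $137.

$137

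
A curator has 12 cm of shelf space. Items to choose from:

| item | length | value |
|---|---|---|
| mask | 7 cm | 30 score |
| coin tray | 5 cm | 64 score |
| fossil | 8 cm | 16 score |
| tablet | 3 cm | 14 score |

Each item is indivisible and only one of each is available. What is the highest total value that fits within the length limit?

94 score

This is a 0/1 knapsack; check combinations near the capacity.
- mask+coin tray: length 7+5=12, value 30+64=94
- coin tray+tablet: length 5+3=8, value 64+14=78
- coin tray: length 5, value 64
- mask+tablet: length 7+3=10, value 30+14=44
Best: 94 score.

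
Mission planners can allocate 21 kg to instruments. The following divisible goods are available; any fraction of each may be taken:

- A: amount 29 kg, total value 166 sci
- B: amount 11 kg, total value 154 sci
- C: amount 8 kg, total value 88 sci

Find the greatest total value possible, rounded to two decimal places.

253.45

Take in order of value per unit:
- B (154/11 per unit): all 11 → value 154, running total 154.00
- C (88/8 per unit): all 8 → value 88, running total 242.00
- A (166/29 per unit): 2 of 29 → value 2×166/29 = 11.4483, running total 253.45
Total 253.45.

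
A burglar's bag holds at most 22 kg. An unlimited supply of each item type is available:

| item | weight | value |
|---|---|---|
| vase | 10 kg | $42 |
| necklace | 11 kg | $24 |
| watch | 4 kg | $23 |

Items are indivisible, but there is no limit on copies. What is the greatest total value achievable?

$115

Best value-per-unit is watch at 23/4, and filling with it alone uses weight 5×4=20. No mix of the others beats 5×23 = 115.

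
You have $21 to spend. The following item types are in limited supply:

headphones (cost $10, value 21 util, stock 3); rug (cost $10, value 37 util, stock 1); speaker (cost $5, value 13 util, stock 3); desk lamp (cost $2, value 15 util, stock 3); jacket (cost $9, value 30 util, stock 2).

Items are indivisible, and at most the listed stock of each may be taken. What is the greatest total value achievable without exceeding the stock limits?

95 util

Top feasible selections:
- 1×rug + 1×speaker + 3×desk lamp: cost 21, value 95
- 1×speaker + 3×desk lamp + 1×jacket: cost 20, value 88
Best: 95 util.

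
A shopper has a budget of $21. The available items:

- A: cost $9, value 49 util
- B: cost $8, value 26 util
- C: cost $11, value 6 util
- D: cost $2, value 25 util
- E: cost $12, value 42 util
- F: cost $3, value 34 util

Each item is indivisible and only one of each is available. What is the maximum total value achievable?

Check high-value combinations within $21:
- A+B+F: cost 9+8+3=20, value 49+26+34=109
- A+D+F: cost 9+2+3=14, value 49+25+34=108
- D+E+F: cost 2+12+3=17, value 25+42+34=101
Best: 109 util.

109 util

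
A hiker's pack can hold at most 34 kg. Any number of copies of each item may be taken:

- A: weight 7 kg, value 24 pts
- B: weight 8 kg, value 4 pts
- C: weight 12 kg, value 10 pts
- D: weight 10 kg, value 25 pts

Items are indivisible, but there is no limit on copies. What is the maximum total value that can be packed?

Best value-per-unit is A at 24/7; filling with it alone gives 4×24 = 96.
Optimal mix: 2×A + 2×D → weight 34, value 98.

98 pts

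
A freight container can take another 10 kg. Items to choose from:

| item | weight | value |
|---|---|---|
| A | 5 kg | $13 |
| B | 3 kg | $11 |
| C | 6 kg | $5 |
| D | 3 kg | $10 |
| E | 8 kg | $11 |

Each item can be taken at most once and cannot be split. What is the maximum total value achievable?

$24

Check high-value combinations within 10 kg:
- A+B: weight 5+3=8, value 13+11=24
- A+D: weight 5+3=8, value 13+10=23
- B+D: weight 3+3=6, value 11+10=21
- B+C: weight 3+6=9, value 11+5=16
Best: $24.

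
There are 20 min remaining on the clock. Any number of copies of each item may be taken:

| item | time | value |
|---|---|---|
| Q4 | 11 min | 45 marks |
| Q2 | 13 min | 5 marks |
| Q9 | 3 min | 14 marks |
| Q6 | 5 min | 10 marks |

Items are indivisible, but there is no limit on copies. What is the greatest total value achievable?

87 marks

Best value-per-unit is Q9 at 14/3; filling with it alone gives 6×14 = 84.
Optimal mix: 1×Q4 + 3×Q9 → time 20, value 87.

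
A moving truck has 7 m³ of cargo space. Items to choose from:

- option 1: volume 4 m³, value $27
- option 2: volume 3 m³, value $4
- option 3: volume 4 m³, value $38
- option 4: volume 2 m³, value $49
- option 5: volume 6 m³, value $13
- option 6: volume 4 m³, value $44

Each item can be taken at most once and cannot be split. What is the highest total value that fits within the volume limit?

Check high-value combinations within 7 m³:
- option 4+option 6: volume 2+4=6, value 49+44=93
- option 3+option 4: volume 4+2=6, value 38+49=87
- option 1+option 4: volume 4+2=6, value 27+49=76
- option 2+option 4: volume 3+2=5, value 4+49=53
Best: $93.

$93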